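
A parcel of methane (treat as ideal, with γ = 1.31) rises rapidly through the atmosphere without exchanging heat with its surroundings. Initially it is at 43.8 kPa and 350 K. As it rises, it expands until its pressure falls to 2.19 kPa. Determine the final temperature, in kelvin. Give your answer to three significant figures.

Along an adiabat T P^((1−γ)/γ) is constant, so T₂ = T₁ (P₂/P₁)^((γ−1)/γ).
T₂ = 350 × (2.19/43.8)^(0.237) = 172.3 K.

T₂ ≈ 172 K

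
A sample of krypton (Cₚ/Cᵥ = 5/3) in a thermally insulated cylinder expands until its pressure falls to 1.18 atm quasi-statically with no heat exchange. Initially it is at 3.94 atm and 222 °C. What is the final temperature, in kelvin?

Adiabatic: T₂/T₁ = (P₂/P₁)^((γ−1)/γ).
T₁ = 222 °C = 495.1 K.
T₂ = 495.1 × (1.18/3.94)^(2/5) = 305.7 K.

T₂ ≈ 306 K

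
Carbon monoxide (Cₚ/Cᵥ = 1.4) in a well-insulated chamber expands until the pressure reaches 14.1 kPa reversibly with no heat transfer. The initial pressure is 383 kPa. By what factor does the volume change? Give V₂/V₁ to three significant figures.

From PV^γ = const, V₂/V₁ = (P₁/P₂)^(1/γ).
V₂/V₁ = (383/14.1)^(0.714) = 10.57.

V₂/V₁ ≈ 10.6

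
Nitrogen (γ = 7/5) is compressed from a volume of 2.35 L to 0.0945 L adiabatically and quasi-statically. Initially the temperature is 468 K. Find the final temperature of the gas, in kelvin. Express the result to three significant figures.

For a reversible adiabat TV^(γ−1) is constant, so T₂ = T₁ (V₁/V₂)^(γ−1).
T₂ = 468 × (2.35/0.0945)^(2/5) = 1692 K.

T₂ ≈ 1690 K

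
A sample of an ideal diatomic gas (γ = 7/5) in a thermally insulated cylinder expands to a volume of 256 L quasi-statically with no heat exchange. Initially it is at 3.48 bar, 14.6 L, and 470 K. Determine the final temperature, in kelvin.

Adiabatic: T₁V₁^(γ−1) = T₂V₂^(γ−1) ⇒ T₂ = T₁ (V₁/V₂)^(γ−1).
T₂ = 470 × (14.6/256)^(2/5) = 149.5 K.

T₂ ≈ 149 K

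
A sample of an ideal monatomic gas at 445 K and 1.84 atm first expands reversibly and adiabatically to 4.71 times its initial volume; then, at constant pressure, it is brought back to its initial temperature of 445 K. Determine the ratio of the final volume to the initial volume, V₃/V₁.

For a monatomic ideal gas γ = 5/3.
Adiabatic step: V₂/V₁ = 4.71; T₂ = T₁·(1/4.71)^(2/3) = 158.4 K.
Isobaric step: V₃/V₂ = T₃/T₂ = 445/158.4.
V₃/V₁ = (V₂/V₁)(V₃/V₂) = 4.71 × (445/158.4) = 13.23.

V₃/V₁ ≈ 13.2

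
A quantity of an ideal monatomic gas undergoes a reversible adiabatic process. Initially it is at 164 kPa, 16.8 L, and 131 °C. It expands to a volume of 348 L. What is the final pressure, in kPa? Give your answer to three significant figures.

P₂ ≈ 1.05 kPa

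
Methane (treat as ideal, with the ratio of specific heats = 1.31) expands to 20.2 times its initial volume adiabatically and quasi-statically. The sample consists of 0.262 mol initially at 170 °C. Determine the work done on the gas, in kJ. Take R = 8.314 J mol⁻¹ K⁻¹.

For a reversible adiabat TV^(γ−1) is constant, so T₂ = T₁ (V₁/V₂)^(γ−1).
T₁ = 170 °C = 443.1 K.
T₂ = 443.1 × (1/20.2)^(0.31) = 174.5 K.
Q = 0, so ΔU = W_on_gas = nCᵥΔT with Cᵥ = R/(γ−1) = 26.82 J/(mol·K).
ΔU = 0.262 × 26.82 × (174.5 − 443.1) = -1887 J.

W ≈ -1.89 kJ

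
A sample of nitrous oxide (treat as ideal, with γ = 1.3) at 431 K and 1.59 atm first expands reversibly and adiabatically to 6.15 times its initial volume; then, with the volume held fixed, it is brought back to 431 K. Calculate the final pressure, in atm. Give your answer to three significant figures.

Adiabatic step (PV^γ = const): P₂ = 1.59×(1/6.15)^(1.3) = 0.1499 atm; T₂ = 431×(1/6.15)^(0.3) = 249.9 K.
Isochoric: P₃ = P₂(T₃/T₂) = 0.1499 × (431/249.9) = 0.2585 atm.

P₃ ≈ 0.259 atm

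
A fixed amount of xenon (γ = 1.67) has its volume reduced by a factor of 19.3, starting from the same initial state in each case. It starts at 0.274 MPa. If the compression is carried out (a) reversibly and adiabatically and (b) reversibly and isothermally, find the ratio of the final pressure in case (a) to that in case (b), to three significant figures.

Isothermal: P_b = P₁(V₁/V₂) = 0.274×19.3.
Adiabatic: P_a = P₁(V₁/V₂)^γ = 0.274×19.3^(1.67).
P_a/P_b = (V₁/V₂)^(γ−1) = 19.3^(0.67) = 7.266.

P_adiabatic / P_isothermal ≈ 7.27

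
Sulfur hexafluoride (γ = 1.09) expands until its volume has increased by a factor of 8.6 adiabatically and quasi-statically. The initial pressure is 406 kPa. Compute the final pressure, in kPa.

Since PV^γ is constant along a reversible adiabat, P₂ = P₁ (V₁/V₂)^γ.
P₂ = 406 × (1/8.6)^(1.09) = 38.9 kPa.

P₂ ≈ 38.9 kPa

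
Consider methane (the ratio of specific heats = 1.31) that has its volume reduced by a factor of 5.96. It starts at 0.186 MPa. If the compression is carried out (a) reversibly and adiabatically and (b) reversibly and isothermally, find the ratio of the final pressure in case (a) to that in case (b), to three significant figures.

P_adiabatic / P_isothermal ≈ 1.74

Isothermal: P_b = P₁(V₁/V₂) = 0.186×5.96.
Adiabatic: P_a = P₁(V₁/V₂)^γ = 0.186×5.96^(1.31).
P_a/P_b = (V₁/V₂)^(γ−1) = 5.96^(0.31) = 1.739.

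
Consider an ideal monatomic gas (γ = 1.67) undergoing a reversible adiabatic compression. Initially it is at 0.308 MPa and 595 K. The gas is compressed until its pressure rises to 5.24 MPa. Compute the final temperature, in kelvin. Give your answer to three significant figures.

T₂ ≈ 1850 K

Along an adiabat T P^((1−γ)/γ) is constant, so T₂ = T₁ (P₂/P₁)^((γ−1)/γ).
T₂ = 595 × (5.24/0.308)^(0.401) = 1855 K.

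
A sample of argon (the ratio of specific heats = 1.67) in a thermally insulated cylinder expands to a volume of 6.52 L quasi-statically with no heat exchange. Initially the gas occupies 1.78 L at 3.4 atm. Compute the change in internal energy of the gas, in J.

P₂ = P₁(V₁/V₂)^γ = 3.4×(1.78/6.52)^(1.67) = 0.3889 atm.
For a reversible adiabat, W_by_gas = (P₁V₁ − P₂V₂)/(γ−1).
W_by = (344500×0.00178 − 39410×0.00652) / (0.67) = 531.7 J.
Q = 0 ⇒ ΔU = −W_by = -531.7 J.

ΔU ≈ -532 J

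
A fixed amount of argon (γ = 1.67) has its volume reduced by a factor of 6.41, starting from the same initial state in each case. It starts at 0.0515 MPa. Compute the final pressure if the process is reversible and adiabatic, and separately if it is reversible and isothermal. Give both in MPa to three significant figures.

adiabatic: 1.15 MPa; isothermal: 0.330 MPa

Isothermal: P₂ = P₁(V₁/V₂) = 0.0515×6.41 = 0.3301 MPa.
Adiabatic: P₂ = P₁(V₁/V₂)^γ = 0.0515×6.41^(1.67) = 1.146 MPa.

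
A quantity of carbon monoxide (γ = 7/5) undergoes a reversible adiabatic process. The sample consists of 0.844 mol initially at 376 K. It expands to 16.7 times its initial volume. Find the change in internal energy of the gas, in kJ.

ΔU ≈ -4.46 kJ

For a reversible adiabat TV^(γ−1) is constant, so T₂ = T₁ (V₁/V₂)^(γ−1).
T₂ = 376 × (1/16.7)^(2/5) = 121.9 K.
Q = 0, so ΔU = W_on_gas = nCᵥΔT with Cᵥ = R/(γ−1) = 20.79 J/(mol·K).
ΔU = 0.844 × 20.79 × (121.9 − 376) = -4457 J.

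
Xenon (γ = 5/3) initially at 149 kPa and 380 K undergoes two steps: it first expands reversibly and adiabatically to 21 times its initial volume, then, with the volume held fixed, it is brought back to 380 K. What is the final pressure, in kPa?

P₃ ≈ 7.10 kPa

Adiabatic step (PV^γ = const): P₂ = 149×(1/21)^(5/3) = 0.9322 kPa; T₂ = 380×(1/21)^(2/3) = 49.92 K.
Isochoric: P₃ = P₂(T₃/T₂) = 0.9322 × (380/49.92) = 7.095 kPa.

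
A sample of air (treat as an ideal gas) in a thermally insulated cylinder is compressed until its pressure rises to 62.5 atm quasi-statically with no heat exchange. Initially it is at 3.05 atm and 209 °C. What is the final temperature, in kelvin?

Along an adiabat T P^((1−γ)/γ) is constant, so T₂ = T₁ (P₂/P₁)^((γ−1)/γ).
For a diatomic ideal gas γ = 7/5, so (γ−1)/γ = 2/7.
T₁ = 209 °C = 482.1 K.
T₂ = 482.1 × (62.5/3.05)^(2/7) = 1143 K.

T₂ ≈ 1140 K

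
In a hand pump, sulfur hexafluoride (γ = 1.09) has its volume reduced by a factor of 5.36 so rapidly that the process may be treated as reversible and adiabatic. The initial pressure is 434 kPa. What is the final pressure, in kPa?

Since PV^γ is constant along a reversible adiabat, P₂ = P₁ (V₁/V₂)^γ.
P₂ = 434 × 5.36^(1.09) = 2706 kPa.

P₂ ≈ 2710 kPa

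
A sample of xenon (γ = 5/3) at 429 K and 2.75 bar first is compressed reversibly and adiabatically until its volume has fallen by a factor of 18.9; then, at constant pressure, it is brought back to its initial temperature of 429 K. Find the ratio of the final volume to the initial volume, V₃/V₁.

V₃/V₁ ≈ 0.00746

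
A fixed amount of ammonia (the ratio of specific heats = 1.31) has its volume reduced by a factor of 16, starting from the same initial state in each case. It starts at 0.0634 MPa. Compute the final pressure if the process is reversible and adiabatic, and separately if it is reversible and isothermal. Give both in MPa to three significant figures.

Isothermal: P₂ = P₁(V₁/V₂) = 0.0634×16 = 1.014 MPa.
Adiabatic: P₂ = P₁(V₁/V₂)^γ = 0.0634×16^(1.31) = 2.396 MPa.

adiabatic: 2.40 MPa; isothermal: 1.01 MPa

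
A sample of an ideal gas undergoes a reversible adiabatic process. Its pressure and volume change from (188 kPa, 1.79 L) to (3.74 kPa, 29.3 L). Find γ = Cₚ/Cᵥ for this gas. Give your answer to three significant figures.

γ ≈ 1.40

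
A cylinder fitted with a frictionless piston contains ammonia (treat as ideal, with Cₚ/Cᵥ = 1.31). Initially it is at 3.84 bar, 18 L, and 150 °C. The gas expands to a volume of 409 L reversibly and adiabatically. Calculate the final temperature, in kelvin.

Adiabatic: T₁V₁^(γ−1) = T₂V₂^(γ−1) ⇒ T₂ = T₁ (V₁/V₂)^(γ−1).
T₁ = 150 °C = 423.1 K.
T₂ = 423.1 × (18/409)^(0.31) = 160.7 K.

T₂ ≈ 161 K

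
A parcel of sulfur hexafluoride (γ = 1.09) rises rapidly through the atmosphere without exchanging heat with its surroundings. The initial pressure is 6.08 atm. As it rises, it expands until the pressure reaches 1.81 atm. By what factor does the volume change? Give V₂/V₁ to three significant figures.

V₂/V₁ ≈ 3.04

From PV^γ = const, V₂/V₁ = (P₁/P₂)^(1/γ).
V₂/V₁ = (6.08/1.81)^(0.917) = 3.039.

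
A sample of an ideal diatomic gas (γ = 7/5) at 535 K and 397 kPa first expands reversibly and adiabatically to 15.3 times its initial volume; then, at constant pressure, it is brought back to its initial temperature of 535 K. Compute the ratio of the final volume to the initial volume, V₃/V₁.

Adiabatic step: V₂/V₁ = 15.3; T₂ = T₁·(1/15.3)^(2/5) = 179.7 K.
Isobaric step: V₃/V₂ = T₃/T₂ = 535/179.7.
V₃/V₁ = (V₂/V₁)(V₃/V₂) = 15.3 × (535/179.7) = 45.56.

V₃/V₁ ≈ 45.6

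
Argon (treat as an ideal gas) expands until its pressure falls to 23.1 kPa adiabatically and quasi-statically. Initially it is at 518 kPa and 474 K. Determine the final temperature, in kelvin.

T₂ ≈ 137 K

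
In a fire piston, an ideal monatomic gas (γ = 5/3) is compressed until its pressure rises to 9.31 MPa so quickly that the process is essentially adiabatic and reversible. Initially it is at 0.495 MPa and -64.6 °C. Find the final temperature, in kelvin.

Along an adiabat T P^((1−γ)/γ) is constant, so T₂ = T₁ (P₂/P₁)^((γ−1)/γ).
T₁ = -64.6 °C = 208.5 K.
T₂ = 208.5 × (9.31/0.495)^(2/5) = 674.4 K.

T₂ ≈ 674 K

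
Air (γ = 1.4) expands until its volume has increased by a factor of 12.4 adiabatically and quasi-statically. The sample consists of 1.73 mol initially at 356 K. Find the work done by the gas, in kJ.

For a reversible adiabat TV^(γ−1) is constant, so T₂ = T₁ (V₁/V₂)^(γ−1).
T₂ = 356 × (1/12.4)^(0.4) = 130 K.
Q = 0, so ΔU = W_on_gas = nCᵥΔT with Cᵥ = R/(γ−1) = 20.79 J/(mol·K).
ΔU = 1.73 × 20.79 × (130 − 356) = -8125 J.
Work done by the gas = −ΔU = 8125 J.

W ≈ 8.13 kJ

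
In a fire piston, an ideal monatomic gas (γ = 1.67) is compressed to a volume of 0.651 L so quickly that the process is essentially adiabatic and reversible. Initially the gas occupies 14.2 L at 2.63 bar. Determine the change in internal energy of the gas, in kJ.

ΔU ≈ 38.4 kJ

P₂ = P₁(V₁/V₂)^γ = 2.63×(14.2/0.651)^(1.67) = 452.5 bar.
For a reversible adiabat, W_by_gas = (P₁V₁ − P₂V₂)/(γ−1).
W_by = (263000×0.0142 − 4.525×10^7×0.000651) / (0.67) = -38390 J.
Q = 0 ⇒ ΔU = −W_by = 38390 J.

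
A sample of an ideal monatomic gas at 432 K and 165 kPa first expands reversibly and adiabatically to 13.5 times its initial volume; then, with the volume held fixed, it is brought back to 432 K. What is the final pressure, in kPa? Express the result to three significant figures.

P₃ ≈ 12.2 kPa

For a monatomic ideal gas γ = 5/3.
Adiabatic step (PV^γ = const): P₂ = 165×(1/13.5)^(5/3) = 2.156 kPa; T₂ = 432×(1/13.5)^(2/3) = 76.2 K.
Isochoric: P₃ = P₂(T₃/T₂) = 2.156 × (432/76.2) = 12.22 kPa.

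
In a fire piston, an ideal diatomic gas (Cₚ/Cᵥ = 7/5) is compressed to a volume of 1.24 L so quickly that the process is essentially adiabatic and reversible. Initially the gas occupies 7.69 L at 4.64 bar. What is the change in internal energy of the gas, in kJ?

ΔU ≈ 9.59 kJ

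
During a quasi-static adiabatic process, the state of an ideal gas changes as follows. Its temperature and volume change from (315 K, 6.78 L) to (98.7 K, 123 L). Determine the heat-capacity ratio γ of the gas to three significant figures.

γ ≈ 1.40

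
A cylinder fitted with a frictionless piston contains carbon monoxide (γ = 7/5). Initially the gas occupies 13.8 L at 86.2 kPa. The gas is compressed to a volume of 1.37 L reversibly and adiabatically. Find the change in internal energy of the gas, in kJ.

ΔU ≈ 4.52 kJ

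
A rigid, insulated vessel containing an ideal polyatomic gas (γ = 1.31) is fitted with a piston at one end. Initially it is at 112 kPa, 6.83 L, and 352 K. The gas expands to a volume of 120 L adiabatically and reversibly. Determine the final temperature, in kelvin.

T₂ ≈ 145 K

Adiabatic: T₁V₁^(γ−1) = T₂V₂^(γ−1) ⇒ T₂ = T₁ (V₁/V₂)^(γ−1).
T₂ = 352 × (6.83/120)^(0.31) = 144.8 K.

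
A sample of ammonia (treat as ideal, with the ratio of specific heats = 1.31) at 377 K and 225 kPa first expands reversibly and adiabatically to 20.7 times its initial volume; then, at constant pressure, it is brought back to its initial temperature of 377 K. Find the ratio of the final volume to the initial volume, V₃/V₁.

V₃/V₁ ≈ 53.0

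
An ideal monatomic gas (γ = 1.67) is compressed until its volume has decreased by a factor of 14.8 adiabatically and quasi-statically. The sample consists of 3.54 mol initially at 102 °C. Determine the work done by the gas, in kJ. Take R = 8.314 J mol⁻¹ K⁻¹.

For a reversible adiabat TV^(γ−1) is constant, so T₂ = T₁ (V₁/V₂)^(γ−1).
T₁ = 102 °C = 375.1 K.
T₂ = 375.1 × 14.8^(0.67) = 2282 K.
Q = 0, so ΔU = W_on_gas = nCᵥΔT with Cᵥ = R/(γ−1) = 12.41 J/(mol·K).
ΔU = 3.54 × 12.41 × (2282 − 375.1) = 83760 J.
Work done by the gas = −ΔU = -83760 J.

W ≈ -83.8 kJ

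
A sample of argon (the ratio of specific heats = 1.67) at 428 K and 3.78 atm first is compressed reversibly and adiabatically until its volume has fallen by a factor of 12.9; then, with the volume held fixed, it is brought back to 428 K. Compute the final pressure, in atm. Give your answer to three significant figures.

P₃ ≈ 48.8 atm

Adiabatic step (PV^γ = const): P₂ = 3.78×12.9^(1.67) = 270.5 atm; T₂ = 428×12.9^(0.67) = 2374 K.
Isochoric: P₃ = P₂(T₃/T₂) = 270.5 × (428/2374) = 48.76 atm.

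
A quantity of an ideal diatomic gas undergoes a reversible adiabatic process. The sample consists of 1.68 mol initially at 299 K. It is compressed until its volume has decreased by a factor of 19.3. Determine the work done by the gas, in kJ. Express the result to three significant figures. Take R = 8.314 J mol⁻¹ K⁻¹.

For a reversible adiabat TV^(γ−1) is constant, so T₂ = T₁ (V₁/V₂)^(γ−1).
γ = 7/5 for a diatomic ideal gas, so γ−1 = 2/5.
T₂ = 299 × 19.3^(2/5) = 977 K.
Q = 0, so ΔU = W_on_gas = nCᵥΔT with Cᵥ = R/(γ−1) = 20.79 J/(mol·K).
ΔU = 1.68 × 20.79 × (977 − 299) = 23670 J.
Work done by the gas = −ΔU = -23670 J.

W ≈ -23.7 kJ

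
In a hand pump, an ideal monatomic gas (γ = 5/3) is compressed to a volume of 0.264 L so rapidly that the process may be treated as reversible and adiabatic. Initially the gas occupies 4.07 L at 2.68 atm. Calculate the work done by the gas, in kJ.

P₂ = P₁(V₁/V₂)^γ = 2.68×(4.07/0.264)^(5/3) = 255.9 atm.
For a reversible adiabat, W_by_gas = (P₁V₁ − P₂V₂)/(γ−1).
W_by = (271600×0.00407 − 2.593×10^7×0.000264) / (2/3) = -8611 J.

W ≈ -8.61 kJ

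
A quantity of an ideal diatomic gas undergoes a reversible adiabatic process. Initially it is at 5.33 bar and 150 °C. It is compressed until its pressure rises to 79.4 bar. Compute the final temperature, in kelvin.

T₂ ≈ 916 K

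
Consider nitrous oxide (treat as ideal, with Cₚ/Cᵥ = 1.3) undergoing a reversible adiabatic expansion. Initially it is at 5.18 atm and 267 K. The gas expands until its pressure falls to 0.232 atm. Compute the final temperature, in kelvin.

T₂ ≈ 130 K

Along an adiabat T P^((1−γ)/γ) is constant, so T₂ = T₁ (P₂/P₁)^((γ−1)/γ).
T₂ = 267 × (0.232/5.18)^(0.231) = 130.4 K.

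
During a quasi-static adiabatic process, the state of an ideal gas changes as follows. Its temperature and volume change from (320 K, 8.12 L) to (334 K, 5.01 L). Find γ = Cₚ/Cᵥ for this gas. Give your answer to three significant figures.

γ ≈ 1.09

TV^(γ−1) = const ⇒ γ − 1 = ln(T₂/T₁) / ln(V₁/V₂).
γ = 1 + ln(334/320) / ln(8.12/5.01) = 1.089.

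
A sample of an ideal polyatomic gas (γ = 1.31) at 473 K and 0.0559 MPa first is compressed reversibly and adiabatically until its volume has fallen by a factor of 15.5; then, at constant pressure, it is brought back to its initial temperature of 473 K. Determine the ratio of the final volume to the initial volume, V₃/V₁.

Adiabatic step: V₂/V₁ = 0.06452; T₂ = T₁·15.5^(0.31) = 1106 K.
Isobaric step: V₃/V₂ = T₃/T₂ = 473/1106.
V₃/V₁ = (V₂/V₁)(V₃/V₂) = 0.06452 × (473/1106) = 0.02758.

V₃/V₁ ≈ 0.0276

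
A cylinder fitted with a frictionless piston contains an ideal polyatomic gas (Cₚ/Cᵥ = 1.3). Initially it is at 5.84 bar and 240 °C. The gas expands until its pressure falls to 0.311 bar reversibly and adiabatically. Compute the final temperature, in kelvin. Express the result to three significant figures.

T₂ ≈ 261 K

Adiabatic: T₂/T₁ = (P₂/P₁)^((γ−1)/γ).
T₁ = 240 °C = 513.1 K.
T₂ = 513.1 × (0.311/5.84)^(0.231) = 260.8 K.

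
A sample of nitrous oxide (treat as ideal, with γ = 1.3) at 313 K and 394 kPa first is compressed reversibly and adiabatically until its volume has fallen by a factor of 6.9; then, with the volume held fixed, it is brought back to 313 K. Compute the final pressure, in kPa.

Adiabatic step (PV^γ = const): P₂ = 394×6.9^(1.3) = 4853 kPa; T₂ = 313×6.9^(0.3) = 558.7 K.
Isochoric: P₃ = P₂(T₃/T₂) = 4853 × (313/558.7) = 2719 kPa.

P₃ ≈ 2720 kPa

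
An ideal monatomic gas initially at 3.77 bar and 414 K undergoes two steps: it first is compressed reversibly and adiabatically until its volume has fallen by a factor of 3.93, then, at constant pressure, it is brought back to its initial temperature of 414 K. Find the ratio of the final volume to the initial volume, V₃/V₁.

V₃/V₁ ≈ 0.102

For a monatomic ideal gas γ = 5/3.
Adiabatic step: V₂/V₁ = 0.2545; T₂ = T₁·3.93^(2/3) = 1031 K.
Isobaric step: V₃/V₂ = T₃/T₂ = 414/1031.
V₃/V₁ = (V₂/V₁)(V₃/V₂) = 0.2545 × (414/1031) = 0.1022.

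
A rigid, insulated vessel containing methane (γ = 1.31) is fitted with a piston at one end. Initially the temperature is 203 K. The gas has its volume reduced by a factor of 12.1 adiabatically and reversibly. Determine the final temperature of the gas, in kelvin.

For a reversible adiabat TV^(γ−1) is constant, so T₂ = T₁ (V₁/V₂)^(γ−1).
T₂ = 203 × 12.1^(0.31) = 439.7 K.

T₂ ≈ 440 K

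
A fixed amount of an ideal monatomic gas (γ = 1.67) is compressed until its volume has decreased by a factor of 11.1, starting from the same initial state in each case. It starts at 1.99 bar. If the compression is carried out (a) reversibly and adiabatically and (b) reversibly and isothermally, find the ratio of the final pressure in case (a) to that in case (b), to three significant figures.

Isothermal: P_b = P₁(V₁/V₂) = 1.99×11.1.
Adiabatic: P_a = P₁(V₁/V₂)^γ = 1.99×11.1^(1.67).
P_a/P_b = (V₁/V₂)^(γ−1) = 11.1^(0.67) = 5.016.

P_adiabatic / P_isothermal ≈ 5.02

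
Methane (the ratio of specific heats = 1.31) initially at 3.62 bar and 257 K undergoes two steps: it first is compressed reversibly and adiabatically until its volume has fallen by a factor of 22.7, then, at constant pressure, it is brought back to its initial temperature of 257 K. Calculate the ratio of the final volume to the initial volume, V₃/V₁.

Adiabatic step: V₂/V₁ = 0.04405; T₂ = T₁·22.7^(0.31) = 676.6 K.
Isobaric step: V₃/V₂ = T₃/T₂ = 257/676.6.
V₃/V₁ = (V₂/V₁)(V₃/V₂) = 0.04405 × (257/676.6) = 0.01673.

V₃/V₁ ≈ 0.0167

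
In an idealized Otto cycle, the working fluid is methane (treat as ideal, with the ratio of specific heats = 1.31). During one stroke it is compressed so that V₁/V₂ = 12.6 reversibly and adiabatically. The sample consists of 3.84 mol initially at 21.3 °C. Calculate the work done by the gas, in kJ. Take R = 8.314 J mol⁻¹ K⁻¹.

Adiabatic: T₁V₁^(γ−1) = T₂V₂^(γ−1) ⇒ T₂ = T₁ (V₁/V₂)^(γ−1).
T₁ = 21.3 °C = 294.4 K.
T₂ = 294.4 × 12.6^(0.31) = 645.8 K.
Q = 0, so ΔU = W_on_gas = nCᵥΔT with Cᵥ = R/(γ−1) = 26.82 J/(mol·K).
ΔU = 3.84 × 26.82 × (645.8 − 294.4) = 36190 J.
Work done by the gas = −ΔU = -36190 J.

W ≈ -36.2 kJ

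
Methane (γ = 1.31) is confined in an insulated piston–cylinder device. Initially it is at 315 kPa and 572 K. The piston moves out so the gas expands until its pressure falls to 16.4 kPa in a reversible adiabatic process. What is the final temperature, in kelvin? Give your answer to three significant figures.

T₂ ≈ 284 K

Adiabatic: T₂/T₁ = (P₂/P₁)^((γ−1)/γ).
T₂ = 572 × (16.4/315)^(0.237) = 284.2 K.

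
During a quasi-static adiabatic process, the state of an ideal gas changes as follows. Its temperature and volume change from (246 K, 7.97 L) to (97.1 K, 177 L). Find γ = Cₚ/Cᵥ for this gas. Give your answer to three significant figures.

γ ≈ 1.30

TV^(γ−1) = const ⇒ γ − 1 = ln(T₂/T₁) / ln(V₁/V₂).
γ = 1 + ln(97.1/246) / ln(7.97/177) = 1.3.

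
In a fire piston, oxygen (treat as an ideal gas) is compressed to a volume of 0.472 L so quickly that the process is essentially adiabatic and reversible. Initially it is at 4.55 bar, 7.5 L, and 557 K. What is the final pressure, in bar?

P₂ ≈ 219 bar

Since PV^γ is constant along a reversible adiabat, P₂ = P₁ (V₁/V₂)^γ.
γ = 7/5 for a diatomic ideal gas.
P₂ = 4.55 × (7.5/0.472)^(7/5) = 218.6 bar.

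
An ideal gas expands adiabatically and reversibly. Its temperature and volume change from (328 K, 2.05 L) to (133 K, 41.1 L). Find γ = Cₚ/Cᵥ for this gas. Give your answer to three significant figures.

TV^(γ−1) = const ⇒ γ − 1 = ln(T₂/T₁) / ln(V₁/V₂).
γ = 1 + ln(133/328) / ln(2.05/41.1) = 1.301.

γ ≈ 1.30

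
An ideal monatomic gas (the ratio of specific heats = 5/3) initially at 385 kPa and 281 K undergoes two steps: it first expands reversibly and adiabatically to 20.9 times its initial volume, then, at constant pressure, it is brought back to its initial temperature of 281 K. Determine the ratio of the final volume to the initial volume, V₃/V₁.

Adiabatic step: V₂/V₁ = 20.9; T₂ = T₁·(1/20.9)^(2/3) = 37.03 K.
Isobaric step: V₃/V₂ = T₃/T₂ = 281/37.03.
V₃/V₁ = (V₂/V₁)(V₃/V₂) = 20.9 × (281/37.03) = 158.6.

V₃/V₁ ≈ 159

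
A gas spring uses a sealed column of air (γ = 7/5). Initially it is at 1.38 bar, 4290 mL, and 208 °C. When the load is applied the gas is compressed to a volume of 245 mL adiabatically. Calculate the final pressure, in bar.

P₂ ≈ 75.9 bar

Adiabatic: P₁V₁^γ = P₂V₂^γ ⇒ P₂ = P₁ (V₁/V₂)^γ.
P₂ = 1.38 × (4290/245)^(7/5) = 75.94 bar.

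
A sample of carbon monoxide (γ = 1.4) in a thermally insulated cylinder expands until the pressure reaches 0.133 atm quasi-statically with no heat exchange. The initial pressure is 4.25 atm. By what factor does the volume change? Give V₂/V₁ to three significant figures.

From PV^γ = const, V₂/V₁ = (P₁/P₂)^(1/γ).
V₂/V₁ = (4.25/0.133)^(0.714) = 11.88.

V₂/V₁ ≈ 11.9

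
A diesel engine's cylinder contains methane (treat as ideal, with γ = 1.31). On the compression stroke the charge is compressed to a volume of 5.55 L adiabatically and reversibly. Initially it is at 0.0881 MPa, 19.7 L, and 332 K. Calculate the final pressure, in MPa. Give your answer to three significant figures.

P₂ ≈ 0.463 MPa

Since PV^γ is constant along a reversible adiabat, P₂ = P₁ (V₁/V₂)^γ.
P₂ = 0.0881 × (19.7/5.55)^(1.31) = 0.4631 MPa.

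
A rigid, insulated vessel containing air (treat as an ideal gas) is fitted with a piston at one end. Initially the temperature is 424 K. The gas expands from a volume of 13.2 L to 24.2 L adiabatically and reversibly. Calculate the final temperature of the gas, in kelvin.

T₂ ≈ 333 K

For a reversible adiabat TV^(γ−1) is constant, so T₂ = T₁ (V₁/V₂)^(γ−1).
For a diatomic ideal gas γ = 7/5, so γ−1 = 2/5.
T₂ = 424 × (13.2/24.2)^(2/5) = 332.7 K.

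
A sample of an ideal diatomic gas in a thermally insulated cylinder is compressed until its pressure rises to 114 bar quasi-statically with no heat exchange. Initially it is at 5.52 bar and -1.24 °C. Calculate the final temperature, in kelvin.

T₂ ≈ 646 K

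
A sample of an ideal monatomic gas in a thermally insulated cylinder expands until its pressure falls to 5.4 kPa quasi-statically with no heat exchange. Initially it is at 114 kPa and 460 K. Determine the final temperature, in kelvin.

T₂ ≈ 136 K

Along an adiabat T P^((1−γ)/γ) is constant, so T₂ = T₁ (P₂/P₁)^((γ−1)/γ).
For a monatomic ideal gas γ = 5/3, so (γ−1)/γ = 2/5.
T₂ = 460 × (5.4/114)^(2/5) = 135.8 K.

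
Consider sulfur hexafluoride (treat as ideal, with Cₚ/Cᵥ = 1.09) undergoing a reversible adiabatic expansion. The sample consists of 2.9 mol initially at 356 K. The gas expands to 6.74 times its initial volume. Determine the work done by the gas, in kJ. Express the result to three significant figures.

W ≈ 15.0 kJ

Adiabatic: T₁V₁^(γ−1) = T₂V₂^(γ−1) ⇒ T₂ = T₁ (V₁/V₂)^(γ−1).
T₂ = 356 × (1/6.74)^(0.09) = 299.8 K.
Q = 0, so ΔU = W_on_gas = nCᵥΔT with Cᵥ = R/(γ−1) = 92.38 J/(mol·K).
ΔU = 2.9 × 92.38 × (299.8 − 356) = -15050 J.
Work done by the gas = −ΔU = 15050 J.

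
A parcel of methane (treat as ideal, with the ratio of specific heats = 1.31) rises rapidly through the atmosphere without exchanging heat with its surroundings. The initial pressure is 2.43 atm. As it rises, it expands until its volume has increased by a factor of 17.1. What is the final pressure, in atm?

Since PV^γ is constant along a reversible adiabat, P₂ = P₁ (V₁/V₂)^γ.
P₂ = 2.43 × (1/17.1)^(1.31) = 0.05894 atm.

P₂ ≈ 0.0589 atm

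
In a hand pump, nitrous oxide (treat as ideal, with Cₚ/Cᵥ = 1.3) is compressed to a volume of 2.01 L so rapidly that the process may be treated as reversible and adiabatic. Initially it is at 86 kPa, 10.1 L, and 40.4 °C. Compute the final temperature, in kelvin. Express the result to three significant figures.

For a reversible adiabat TV^(γ−1) is constant, so T₂ = T₁ (V₁/V₂)^(γ−1).
T₁ = 40.4 °C = 313.5 K.
T₂ = 313.5 × (10.1/2.01)^(0.3) = 508.9 K.

T₂ ≈ 509 K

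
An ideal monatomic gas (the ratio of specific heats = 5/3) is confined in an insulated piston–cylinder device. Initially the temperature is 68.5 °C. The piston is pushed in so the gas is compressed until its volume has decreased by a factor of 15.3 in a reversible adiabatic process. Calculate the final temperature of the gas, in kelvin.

T₂ ≈ 2110 K

For a reversible adiabat TV^(γ−1) is constant, so T₂ = T₁ (V₁/V₂)^(γ−1).
T₁ = 68.5 °C = 341.6 K.
T₂ = 341.6 × 15.3^(2/3) = 2106 K.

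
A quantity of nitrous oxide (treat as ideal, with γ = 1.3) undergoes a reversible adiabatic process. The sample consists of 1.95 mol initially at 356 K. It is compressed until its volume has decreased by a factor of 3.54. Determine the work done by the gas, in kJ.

For a reversible adiabat TV^(γ−1) is constant, so T₂ = T₁ (V₁/V₂)^(γ−1).
T₂ = 356 × 3.54^(0.3) = 520.2 K.
Q = 0, so ΔU = W_on_gas = nCᵥΔT with Cᵥ = R/(γ−1) = 27.71 J/(mol·K).
ΔU = 1.95 × 27.71 × (520.2 − 356) = 8872 J.
Work done by the gas = −ΔU = -8872 J.

W ≈ -8.87 kJ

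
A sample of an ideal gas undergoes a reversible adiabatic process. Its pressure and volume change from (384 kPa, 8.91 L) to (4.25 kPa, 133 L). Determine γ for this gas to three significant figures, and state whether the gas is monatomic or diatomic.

PV^γ = const ⇒ γ = ln(P₂/P₁) / ln(V₁/V₂).
γ = ln(4.25/384) / ln(8.91/133) = 1.666.
γ ≈ 1.67 is close to 5/3, so the gas is monatomic.

γ ≈ 1.67; monatomic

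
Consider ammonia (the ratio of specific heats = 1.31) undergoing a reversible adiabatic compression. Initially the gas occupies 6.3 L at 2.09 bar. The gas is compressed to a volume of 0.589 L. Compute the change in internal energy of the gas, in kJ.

P₂ = P₁(V₁/V₂)^γ = 2.09×(6.3/0.589)^(1.31) = 46.6 bar.
For a reversible adiabat, W_by_gas = (P₁V₁ − P₂V₂)/(γ−1).
W_by = (209000×0.0063 − 4.66×10^6×0.000589) / (0.31) = -4608 J.
Q = 0 ⇒ ΔU = −W_by = 4608 J.

ΔU ≈ 4.61 kJ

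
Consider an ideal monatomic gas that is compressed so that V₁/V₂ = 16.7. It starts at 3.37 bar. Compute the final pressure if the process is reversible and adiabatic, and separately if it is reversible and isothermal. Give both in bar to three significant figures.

adiabatic: 368 bar; isothermal: 56.3 bar

For a monatomic ideal gas γ = 5/3.
Isothermal: P₂ = P₁(V₁/V₂) = 3.37×16.7 = 56.28 bar.
Adiabatic: P₂ = P₁(V₁/V₂)^γ = 3.37×16.7^(5/3) = 367.7 bar.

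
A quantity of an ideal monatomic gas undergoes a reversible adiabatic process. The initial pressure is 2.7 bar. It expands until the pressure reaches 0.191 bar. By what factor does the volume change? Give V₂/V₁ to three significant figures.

V₂/V₁ ≈ 4.90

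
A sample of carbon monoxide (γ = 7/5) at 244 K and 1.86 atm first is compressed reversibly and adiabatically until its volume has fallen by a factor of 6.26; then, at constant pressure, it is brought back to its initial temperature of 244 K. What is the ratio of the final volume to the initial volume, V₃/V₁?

Adiabatic step: V₂/V₁ = 0.1597; T₂ = T₁·6.26^(2/5) = 508.2 K.
Isobaric step: V₃/V₂ = T₃/T₂ = 244/508.2.
V₃/V₁ = (V₂/V₁)(V₃/V₂) = 0.1597 × (244/508.2) = 0.0767.

V₃/V₁ ≈ 0.0767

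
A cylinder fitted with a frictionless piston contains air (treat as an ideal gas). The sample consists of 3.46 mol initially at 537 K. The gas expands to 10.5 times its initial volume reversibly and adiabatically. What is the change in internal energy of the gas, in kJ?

Adiabatic: T₁V₁^(γ−1) = T₂V₂^(γ−1) ⇒ T₂ = T₁ (V₁/V₂)^(γ−1).
γ = 7/5 for a diatomic ideal gas, so γ−1 = 2/5.
T₂ = 537 × (1/10.5)^(2/5) = 209.7 K.
Q = 0, so ΔU = W_on_gas = nCᵥΔT with Cᵥ = R/(γ−1) = 20.79 J/(mol·K).
ΔU = 3.46 × 20.79 × (209.7 − 537) = -23540 J.

ΔU ≈ -23.5 kJ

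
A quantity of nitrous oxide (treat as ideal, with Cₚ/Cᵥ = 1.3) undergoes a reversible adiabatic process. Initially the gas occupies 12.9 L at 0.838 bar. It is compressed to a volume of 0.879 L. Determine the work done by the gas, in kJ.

W ≈ -4.46 kJ

P₂ = P₁(V₁/V₂)^γ = 0.838×(12.9/0.879)^(1.3) = 27.53 bar.
For a reversible adiabat, W_by_gas = (P₁V₁ − P₂V₂)/(γ−1).
W_by = (83800×0.0129 − 2.753×10^6×0.000879) / (0.3) = -4463 J.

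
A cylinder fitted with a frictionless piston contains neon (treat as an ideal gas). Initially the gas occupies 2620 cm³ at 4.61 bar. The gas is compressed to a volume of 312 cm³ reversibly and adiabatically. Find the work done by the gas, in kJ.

W ≈ -5.67 kJ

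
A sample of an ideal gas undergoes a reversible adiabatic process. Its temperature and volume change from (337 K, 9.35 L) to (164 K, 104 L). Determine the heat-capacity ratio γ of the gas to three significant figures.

TV^(γ−1) = const ⇒ γ − 1 = ln(T₂/T₁) / ln(V₁/V₂).
γ = 1 + ln(164/337) / ln(9.35/104) = 1.299.

γ ≈ 1.30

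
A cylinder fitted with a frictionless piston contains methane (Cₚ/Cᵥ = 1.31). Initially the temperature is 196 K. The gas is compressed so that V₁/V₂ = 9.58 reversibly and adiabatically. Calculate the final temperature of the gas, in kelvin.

T₂ ≈ 395 K

For a reversible adiabat TV^(γ−1) is constant, so T₂ = T₁ (V₁/V₂)^(γ−1).
T₂ = 196 × 9.58^(0.31) = 394.9 K.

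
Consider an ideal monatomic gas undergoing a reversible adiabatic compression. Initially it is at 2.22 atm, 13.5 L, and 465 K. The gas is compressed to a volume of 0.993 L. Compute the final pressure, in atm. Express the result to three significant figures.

Adiabatic: P₁V₁^γ = P₂V₂^γ ⇒ P₂ = P₁ (V₁/V₂)^γ.
γ = 5/3 for a monatomic ideal gas.
P₂ = 2.22 × (13.5/0.993)^(5/3) = 171.9 atm.

P₂ ≈ 172 atm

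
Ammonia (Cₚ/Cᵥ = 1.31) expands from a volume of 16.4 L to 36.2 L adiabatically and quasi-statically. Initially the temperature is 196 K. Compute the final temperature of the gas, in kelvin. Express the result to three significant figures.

T₂ ≈ 153 K

For a reversible adiabat TV^(γ−1) is constant, so T₂ = T₁ (V₁/V₂)^(γ−1).
T₂ = 196 × (16.4/36.2)^(0.31) = 153.3 K.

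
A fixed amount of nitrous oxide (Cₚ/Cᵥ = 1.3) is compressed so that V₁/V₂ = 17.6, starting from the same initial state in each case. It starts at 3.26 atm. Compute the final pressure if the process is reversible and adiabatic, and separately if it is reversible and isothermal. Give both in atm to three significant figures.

adiabatic: 136 atm; isothermal: 57.4 atm

Isothermal: P₂ = P₁(V₁/V₂) = 3.26×17.6 = 57.38 atm.
Adiabatic: P₂ = P₁(V₁/V₂)^γ = 3.26×17.6^(1.3) = 135.6 atm.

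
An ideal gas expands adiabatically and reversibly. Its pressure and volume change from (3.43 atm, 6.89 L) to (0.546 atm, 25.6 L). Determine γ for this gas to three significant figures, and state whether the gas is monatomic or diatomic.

PV^γ = const ⇒ γ = ln(P₂/P₁) / ln(V₁/V₂).
γ = ln(0.546/3.43) / ln(6.89/25.6) = 1.4.
γ ≈ 1.40 is close to 7/5, so the gas is diatomic.

γ ≈ 1.40; diatomic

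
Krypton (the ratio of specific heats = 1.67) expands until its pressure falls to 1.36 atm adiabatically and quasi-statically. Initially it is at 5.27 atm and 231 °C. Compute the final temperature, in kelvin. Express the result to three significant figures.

Adiabatic: T₂/T₁ = (P₂/P₁)^((γ−1)/γ).
T₁ = 231 °C = 504.1 K.
T₂ = 504.1 × (1.36/5.27)^(0.401) = 292.8 K.

T₂ ≈ 293 K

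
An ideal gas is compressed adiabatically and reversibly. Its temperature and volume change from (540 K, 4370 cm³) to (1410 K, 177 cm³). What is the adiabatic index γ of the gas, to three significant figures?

γ ≈ 1.30

TV^(γ−1) = const ⇒ γ − 1 = ln(T₂/T₁) / ln(V₁/V₂).
γ = 1 + ln(1410/540) / ln(4370/177) = 1.299.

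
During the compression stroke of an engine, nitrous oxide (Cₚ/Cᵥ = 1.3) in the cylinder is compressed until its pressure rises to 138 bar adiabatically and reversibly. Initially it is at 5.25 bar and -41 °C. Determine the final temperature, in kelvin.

T₂ ≈ 494 K

Adiabatic: T₂/T₁ = (P₂/P₁)^((γ−1)/γ).
T₁ = -41 °C = 232.1 K.
T₂ = 232.1 × (138/5.25)^(0.231) = 493.6 K.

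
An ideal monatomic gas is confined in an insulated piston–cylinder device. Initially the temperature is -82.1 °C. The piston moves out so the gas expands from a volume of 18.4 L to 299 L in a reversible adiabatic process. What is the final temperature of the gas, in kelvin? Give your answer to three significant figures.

For a reversible adiabat TV^(γ−1) is constant, so T₂ = T₁ (V₁/V₂)^(γ−1).
For a monatomic ideal gas γ = 5/3, so γ−1 = 2/3.
T₁ = -82.1 °C = 191 K.
T₂ = 191 × (18.4/299)^(2/3) = 29.78 K.

T₂ ≈ 29.8 K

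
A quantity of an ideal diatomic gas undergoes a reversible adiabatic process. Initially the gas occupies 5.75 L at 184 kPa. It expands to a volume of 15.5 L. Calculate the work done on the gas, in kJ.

γ = 7/5 for a diatomic ideal gas.
P₂ = P₁(V₁/V₂)^γ = 184×(5.75/15.5)^(7/5) = 45.91 kPa.
For a reversible adiabat, W_by_gas = (P₁V₁ − P₂V₂)/(γ−1).
W_by = (184000×0.00575 − 45910×0.0155) / (2/5) = 866.1 J.
W_on_gas = −W_by = -866.1 J.

W ≈ -0.866 kJ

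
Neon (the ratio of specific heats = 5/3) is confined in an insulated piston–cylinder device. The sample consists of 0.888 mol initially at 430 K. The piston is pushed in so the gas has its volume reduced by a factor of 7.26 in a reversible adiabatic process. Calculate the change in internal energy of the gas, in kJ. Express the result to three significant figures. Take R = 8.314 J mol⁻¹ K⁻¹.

For a reversible adiabat TV^(γ−1) is constant, so T₂ = T₁ (V₁/V₂)^(γ−1).
T₂ = 430 × 7.26^(2/3) = 1612 K.
Q = 0, so ΔU = W_on_gas = nCᵥΔT with Cᵥ = R/(γ−1) = 12.47 J/(mol·K).
ΔU = 0.888 × 12.47 × (1612 − 430) = 13090 J.

ΔU ≈ 13.1 kJ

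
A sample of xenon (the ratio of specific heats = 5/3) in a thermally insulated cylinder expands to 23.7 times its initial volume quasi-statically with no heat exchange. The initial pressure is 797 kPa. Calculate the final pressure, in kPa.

P₂ ≈ 4.08 kPa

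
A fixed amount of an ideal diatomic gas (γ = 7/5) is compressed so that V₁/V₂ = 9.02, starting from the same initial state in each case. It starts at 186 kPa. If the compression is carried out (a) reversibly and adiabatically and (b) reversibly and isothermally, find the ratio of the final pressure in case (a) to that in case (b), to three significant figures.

P_adiabatic / P_isothermal ≈ 2.41

Isothermal: P_b = P₁(V₁/V₂) = 186×9.02.
Adiabatic: P_a = P₁(V₁/V₂)^γ = 186×9.02^(7/5).
P_a/P_b = (V₁/V₂)^(γ−1) = 9.02^(2/5) = 2.41.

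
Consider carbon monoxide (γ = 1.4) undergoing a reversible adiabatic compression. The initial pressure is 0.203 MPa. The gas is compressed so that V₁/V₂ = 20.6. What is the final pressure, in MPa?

P₂ ≈ 14.0 MPa

Adiabatic: P₁V₁^γ = P₂V₂^γ ⇒ P₂ = P₁ (V₁/V₂)^γ.
P₂ = 0.203 × 20.6^(1.4) = 14.03 MPa.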